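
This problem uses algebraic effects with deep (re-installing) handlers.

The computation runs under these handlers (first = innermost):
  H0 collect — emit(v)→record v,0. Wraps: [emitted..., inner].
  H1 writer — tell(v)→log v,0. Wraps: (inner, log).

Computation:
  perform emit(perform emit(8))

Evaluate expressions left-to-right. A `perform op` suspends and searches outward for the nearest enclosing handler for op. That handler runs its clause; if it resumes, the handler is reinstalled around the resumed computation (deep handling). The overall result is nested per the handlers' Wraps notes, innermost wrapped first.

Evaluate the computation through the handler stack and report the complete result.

Answer: ([8, 0, 0], ())

Evaluation trace:
emit(8) @ H0 ⇒ out+=8
emit(0) @ H0 ⇒ out+=0
H0 returns [8, 0, 0]
H1 returns ([8, 0, 0], ())
= ([8, 0, 0], ())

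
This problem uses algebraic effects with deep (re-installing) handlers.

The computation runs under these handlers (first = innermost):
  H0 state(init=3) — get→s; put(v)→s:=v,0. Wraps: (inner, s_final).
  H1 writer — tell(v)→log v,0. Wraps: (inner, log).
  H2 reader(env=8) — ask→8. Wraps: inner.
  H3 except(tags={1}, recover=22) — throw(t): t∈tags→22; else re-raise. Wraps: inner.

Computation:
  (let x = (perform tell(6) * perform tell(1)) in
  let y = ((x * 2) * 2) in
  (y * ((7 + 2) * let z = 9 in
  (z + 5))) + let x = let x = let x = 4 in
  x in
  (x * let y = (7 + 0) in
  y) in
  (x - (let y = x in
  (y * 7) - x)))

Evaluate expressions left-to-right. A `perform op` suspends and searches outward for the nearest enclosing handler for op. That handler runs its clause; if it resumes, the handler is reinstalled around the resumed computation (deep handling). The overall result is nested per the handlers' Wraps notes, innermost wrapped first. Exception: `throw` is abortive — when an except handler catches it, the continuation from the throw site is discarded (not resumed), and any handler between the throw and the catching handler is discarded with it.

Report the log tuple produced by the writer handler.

Working:
tell(6) @ H1 ⇒ log+=6
tell(1) @ H1 ⇒ log+=1
H0 returns (-140, 3)
H1 returns ((-140, 3), (6, 1))
H2 returns ((-140, 3), (6, 1))
H3 returns ((-140, 3), (6, 1))
= ((-140, 3), (6, 1))

Answer: (6, 1)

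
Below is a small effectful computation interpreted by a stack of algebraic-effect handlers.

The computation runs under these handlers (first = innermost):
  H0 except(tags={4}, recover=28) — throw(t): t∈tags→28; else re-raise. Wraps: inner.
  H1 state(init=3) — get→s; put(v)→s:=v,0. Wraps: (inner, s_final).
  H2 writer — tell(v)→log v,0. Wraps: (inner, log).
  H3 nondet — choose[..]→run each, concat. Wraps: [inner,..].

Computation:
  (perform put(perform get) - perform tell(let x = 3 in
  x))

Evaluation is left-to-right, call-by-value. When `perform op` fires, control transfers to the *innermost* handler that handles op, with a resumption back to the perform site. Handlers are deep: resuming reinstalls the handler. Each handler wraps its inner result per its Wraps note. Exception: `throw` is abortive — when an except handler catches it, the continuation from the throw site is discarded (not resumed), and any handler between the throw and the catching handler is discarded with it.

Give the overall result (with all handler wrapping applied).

Answer: [((0, 3), (3))]

Evaluation trace:
get @ H1 ⇒ 3
put(3) @ H1 ⇒ s:=3
tell(3) @ H2 ⇒ log+=3
H0 returns 0
H1 returns (0, 3)
H2 returns ((0, 3), (3))
H3 returns [((0, 3), (3))]
= [((0, 3), (3))]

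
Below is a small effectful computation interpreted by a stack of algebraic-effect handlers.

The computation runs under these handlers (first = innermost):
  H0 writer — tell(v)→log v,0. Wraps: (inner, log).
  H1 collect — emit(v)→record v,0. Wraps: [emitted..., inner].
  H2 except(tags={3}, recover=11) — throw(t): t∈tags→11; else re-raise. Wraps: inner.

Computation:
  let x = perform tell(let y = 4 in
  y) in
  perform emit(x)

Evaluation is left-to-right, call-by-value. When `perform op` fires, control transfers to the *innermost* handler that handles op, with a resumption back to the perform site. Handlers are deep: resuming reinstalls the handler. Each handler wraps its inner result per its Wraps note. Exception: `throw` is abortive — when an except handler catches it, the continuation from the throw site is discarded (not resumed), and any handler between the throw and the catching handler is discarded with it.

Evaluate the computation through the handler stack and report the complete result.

Evaluation trace:
tell(4) @ H0 ⇒ log+=4
emit(0) @ H1 ⇒ out+=0
H0 returns (0, (4))
H1 returns [0, (0, (4))]
H2 returns [0, (0, (4))]
= [0, (0, (4))]

Answer: [0, (0, (4))]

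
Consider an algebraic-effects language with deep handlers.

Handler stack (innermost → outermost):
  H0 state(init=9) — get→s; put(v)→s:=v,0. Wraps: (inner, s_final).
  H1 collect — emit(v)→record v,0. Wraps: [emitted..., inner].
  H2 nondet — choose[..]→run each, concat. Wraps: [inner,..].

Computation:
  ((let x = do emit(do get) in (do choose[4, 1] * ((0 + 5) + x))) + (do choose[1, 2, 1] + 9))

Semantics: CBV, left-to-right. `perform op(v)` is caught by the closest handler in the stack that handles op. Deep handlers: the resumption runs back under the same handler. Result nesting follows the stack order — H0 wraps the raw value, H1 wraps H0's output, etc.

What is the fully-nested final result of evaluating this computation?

Working:
get @ H0 ⇒ 9
emit(9) @ H1 ⇒ out+=9
choose[4, 1] @ H2
  branch[0] choose=4:
    choose[1, 2, 1] @ H2
      branch[0] choose=1:
        H0 returns (30, 9)
        H1 returns [9, (30, 9)]
        H2 returns [[9, (30, 9)]]
      branch[1] choose=2:
        H0 returns (31, 9)
        H1 returns [9, (31, 9)]
        H2 returns [[9, (31, 9)]]
      branch[2] choose=1:
        H0 returns (30, 9)
        H1 returns [9, (30, 9)]
        H2 returns [[9, (30, 9)]]
  branch[1] choose=1:
    choose[1, 2, 1] @ H2
      branch[0] choose=1:
        H0 returns (15, 9)
        H1 returns [9, (15, 9)]
        H2 returns [[9, (15, 9)]]
      branch[1] choose=2:
        H0 returns (16, 9)
        H1 returns [9, (16, 9)]
        H2 returns [[9, (16, 9)]]
      branch[2] choose=1:
        H0 returns (15, 9)
        H1 returns [9, (15, 9)]
        H2 returns [[9, (15, 9)]]
= [[9, (30, 9)], [9, (31, 9)], [9, (30, 9)], [9, (15, 9)], [9, (16, 9)], [9, (15, 9)]]

Answer: [[9, (30, 9)], [9, (31, 9)], [9, (30, 9)], [9, (15, 9)], [9, (16, 9)], [9, (15, 9)]]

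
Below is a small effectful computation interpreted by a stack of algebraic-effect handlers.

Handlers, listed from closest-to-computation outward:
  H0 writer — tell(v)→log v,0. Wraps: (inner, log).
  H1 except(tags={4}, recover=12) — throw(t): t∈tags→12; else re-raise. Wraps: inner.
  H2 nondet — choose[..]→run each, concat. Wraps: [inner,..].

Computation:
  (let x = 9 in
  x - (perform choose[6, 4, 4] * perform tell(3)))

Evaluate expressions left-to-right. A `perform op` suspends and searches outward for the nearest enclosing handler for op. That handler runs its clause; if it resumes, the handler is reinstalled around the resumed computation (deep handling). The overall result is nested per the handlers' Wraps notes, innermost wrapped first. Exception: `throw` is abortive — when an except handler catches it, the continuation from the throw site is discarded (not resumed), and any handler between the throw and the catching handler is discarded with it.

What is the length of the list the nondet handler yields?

Answer: 3

Step-by-step:
choose[6, 4, 4] @ H2
  branch[0] choose=6:
    tell(3) @ H0 ⇒ log+=3
    H0 returns (9, (3))
    H1 returns (9, (3))
    H2 returns [(9, (3))]
  branch[1] choose=4:
    tell(3) @ H0 ⇒ log+=3
    H0 returns (9, (3))
    H1 returns (9, (3))
    H2 returns [(9, (3))]
  branch[2] choose=4:
    tell(3) @ H0 ⇒ log+=3
    H0 returns (9, (3))
    H1 returns (9, (3))
    H2 returns [(9, (3))]
= [(9, (3)), (9, (3)), (9, (3))]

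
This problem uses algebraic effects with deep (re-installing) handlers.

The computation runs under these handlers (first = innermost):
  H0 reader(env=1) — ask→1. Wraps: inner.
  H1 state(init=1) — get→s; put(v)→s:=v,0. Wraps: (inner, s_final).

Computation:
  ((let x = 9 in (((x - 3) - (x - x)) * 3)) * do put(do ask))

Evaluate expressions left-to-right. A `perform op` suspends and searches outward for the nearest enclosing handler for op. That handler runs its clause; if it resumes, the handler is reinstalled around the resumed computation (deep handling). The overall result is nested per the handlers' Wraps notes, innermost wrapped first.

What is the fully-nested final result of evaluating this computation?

Answer: (0, 1)

Evaluation trace:
ask @ H0 ⇒ 1
put(1) @ H1 ⇒ s:=1
H0 returns 0
H1 returns (0, 1)
= (0, 1)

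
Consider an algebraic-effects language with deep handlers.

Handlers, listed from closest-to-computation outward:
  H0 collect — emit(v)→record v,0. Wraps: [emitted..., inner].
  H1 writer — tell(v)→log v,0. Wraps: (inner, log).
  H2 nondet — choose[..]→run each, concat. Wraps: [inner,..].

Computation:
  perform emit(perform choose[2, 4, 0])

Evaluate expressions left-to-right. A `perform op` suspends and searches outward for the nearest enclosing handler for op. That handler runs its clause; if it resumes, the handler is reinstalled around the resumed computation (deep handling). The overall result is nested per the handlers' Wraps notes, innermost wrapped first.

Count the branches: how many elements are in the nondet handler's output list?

Step-by-step:
choose[2, 4, 0] @ H2
  branch[0] choose=2:
    emit(2) @ H0 ⇒ out+=2
    H0 returns [2, 0]
    H1 returns ([2, 0], ())
    H2 returns [([2, 0], ())]
  branch[1] choose=4:
    emit(4) @ H0 ⇒ out+=4
    H0 returns [4, 0]
    H1 returns ([4, 0], ())
    H2 returns [([4, 0], ())]
  branch[2] choose=0:
    emit(0) @ H0 ⇒ out+=0
    H0 returns [0, 0]
    H1 returns ([0, 0], ())
    H2 returns [([0, 0], ())]
= [([2, 0], ()), ([4, 0], ()), ([0, 0], ())]

Answer: 3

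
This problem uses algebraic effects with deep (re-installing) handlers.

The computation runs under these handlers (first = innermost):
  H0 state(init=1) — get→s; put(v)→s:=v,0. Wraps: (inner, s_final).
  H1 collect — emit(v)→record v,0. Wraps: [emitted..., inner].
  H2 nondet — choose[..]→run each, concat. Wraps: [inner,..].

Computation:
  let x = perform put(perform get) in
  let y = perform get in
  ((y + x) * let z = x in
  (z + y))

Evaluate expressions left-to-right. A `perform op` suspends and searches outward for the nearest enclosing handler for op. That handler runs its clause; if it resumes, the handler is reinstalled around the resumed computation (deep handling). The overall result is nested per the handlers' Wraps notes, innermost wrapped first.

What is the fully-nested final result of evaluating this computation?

Answer: [[(1, 1)]]

Step-by-step:
get @ H0 ⇒ 1
put(1) @ H0 ⇒ s:=1
get @ H0 ⇒ 1
H0 returns (1, 1)
H1 returns [(1, 1)]
H2 returns [[(1, 1)]]
= [[(1, 1)]]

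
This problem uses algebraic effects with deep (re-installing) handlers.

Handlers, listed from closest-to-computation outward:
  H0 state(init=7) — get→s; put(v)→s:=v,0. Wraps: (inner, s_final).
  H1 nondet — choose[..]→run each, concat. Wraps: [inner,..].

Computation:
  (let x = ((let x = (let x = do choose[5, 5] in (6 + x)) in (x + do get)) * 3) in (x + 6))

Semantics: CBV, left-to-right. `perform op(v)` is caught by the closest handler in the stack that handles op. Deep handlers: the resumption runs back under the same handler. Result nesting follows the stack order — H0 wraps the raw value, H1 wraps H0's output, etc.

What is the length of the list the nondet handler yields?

Working:
choose[5, 5] @ H1
  branch[0] choose=5:
    get @ H0 ⇒ 7
    H0 returns (60, 7)
    H1 returns [(60, 7)]
  branch[1] choose=5:
    get @ H0 ⇒ 7
    H0 returns (60, 7)
    H1 returns [(60, 7)]
= [(60, 7), (60, 7)]

Answer: 2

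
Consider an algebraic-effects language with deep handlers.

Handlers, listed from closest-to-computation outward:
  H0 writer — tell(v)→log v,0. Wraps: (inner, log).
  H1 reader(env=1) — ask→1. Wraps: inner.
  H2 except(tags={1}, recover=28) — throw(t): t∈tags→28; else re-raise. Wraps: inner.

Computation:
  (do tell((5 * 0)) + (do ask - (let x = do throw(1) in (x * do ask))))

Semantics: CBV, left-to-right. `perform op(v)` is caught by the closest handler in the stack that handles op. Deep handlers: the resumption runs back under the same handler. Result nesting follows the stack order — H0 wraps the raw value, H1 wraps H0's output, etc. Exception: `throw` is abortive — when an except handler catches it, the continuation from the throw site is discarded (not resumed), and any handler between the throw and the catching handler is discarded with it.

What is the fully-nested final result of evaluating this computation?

Answer: 28

Step-by-step:
tell(0) @ H0 ⇒ log+=0
ask @ H1 ⇒ 1
throw(1) @ H2 caught ⇒ 28
= 28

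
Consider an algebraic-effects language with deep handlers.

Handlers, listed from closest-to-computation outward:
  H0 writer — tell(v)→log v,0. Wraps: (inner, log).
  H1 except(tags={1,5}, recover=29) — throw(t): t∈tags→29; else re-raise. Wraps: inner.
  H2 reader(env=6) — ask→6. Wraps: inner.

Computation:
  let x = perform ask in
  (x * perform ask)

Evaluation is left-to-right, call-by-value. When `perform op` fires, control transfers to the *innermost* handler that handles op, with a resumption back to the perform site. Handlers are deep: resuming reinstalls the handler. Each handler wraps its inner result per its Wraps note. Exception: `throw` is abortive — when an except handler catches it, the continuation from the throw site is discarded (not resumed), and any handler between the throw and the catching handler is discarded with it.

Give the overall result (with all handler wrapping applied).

Evaluation trace:
ask @ H2 ⇒ 6
ask @ H2 ⇒ 6
H0 returns (36, ())
H1 returns (36, ())
H2 returns (36, ())
= (36, ())

Answer: (36, ())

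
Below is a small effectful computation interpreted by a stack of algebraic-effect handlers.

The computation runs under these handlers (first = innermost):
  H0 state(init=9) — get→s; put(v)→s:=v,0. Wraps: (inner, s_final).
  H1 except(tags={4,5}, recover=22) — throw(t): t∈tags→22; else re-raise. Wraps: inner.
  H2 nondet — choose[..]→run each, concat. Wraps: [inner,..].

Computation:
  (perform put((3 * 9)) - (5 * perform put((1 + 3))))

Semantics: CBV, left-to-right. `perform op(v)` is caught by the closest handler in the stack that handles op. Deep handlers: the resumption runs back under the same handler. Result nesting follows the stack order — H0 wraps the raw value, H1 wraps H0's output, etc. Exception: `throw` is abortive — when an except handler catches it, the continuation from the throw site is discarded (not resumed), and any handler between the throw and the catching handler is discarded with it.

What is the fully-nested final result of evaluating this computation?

Answer: [(0, 4)]

Evaluation trace:
put(27) @ H0 ⇒ s:=27
put(4) @ H0 ⇒ s:=4
H0 returns (0, 4)
H1 returns (0, 4)
H2 returns [(0, 4)]
= [(0, 4)]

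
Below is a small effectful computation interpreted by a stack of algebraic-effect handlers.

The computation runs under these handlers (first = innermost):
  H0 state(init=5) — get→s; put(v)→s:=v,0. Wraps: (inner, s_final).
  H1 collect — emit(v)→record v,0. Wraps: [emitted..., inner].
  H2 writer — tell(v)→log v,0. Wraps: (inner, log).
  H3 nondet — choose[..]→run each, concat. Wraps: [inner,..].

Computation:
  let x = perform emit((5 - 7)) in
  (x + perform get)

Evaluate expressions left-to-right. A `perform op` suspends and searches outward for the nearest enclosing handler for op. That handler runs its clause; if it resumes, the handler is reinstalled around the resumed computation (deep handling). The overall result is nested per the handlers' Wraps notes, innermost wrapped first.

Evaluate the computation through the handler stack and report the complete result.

Answer: [([-2, (5, 5)], ())]

Evaluation trace:
emit(-2) @ H1 ⇒ out+=-2
get @ H0 ⇒ 5
H0 returns (5, 5)
H1 returns [-2, (5, 5)]
H2 returns ([-2, (5, 5)], ())
H3 returns [([-2, (5, 5)], ())]
= [([-2, (5, 5)], ())]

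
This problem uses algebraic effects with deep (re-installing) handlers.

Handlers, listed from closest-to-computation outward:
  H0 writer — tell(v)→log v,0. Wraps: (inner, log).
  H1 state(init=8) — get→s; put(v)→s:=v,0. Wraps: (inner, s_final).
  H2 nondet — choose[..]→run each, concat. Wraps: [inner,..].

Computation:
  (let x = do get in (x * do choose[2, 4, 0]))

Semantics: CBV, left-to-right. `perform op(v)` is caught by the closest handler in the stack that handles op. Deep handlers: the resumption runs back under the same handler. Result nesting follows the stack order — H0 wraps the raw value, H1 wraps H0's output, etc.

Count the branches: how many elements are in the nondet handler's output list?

Step-by-step:
get @ H1 ⇒ 8
choose[2, 4, 0] @ H2
  branch[0] choose=2:
    H0 returns (16, ())
    H1 returns ((16, ()), 8)
    H2 returns [((16, ()), 8)]
  branch[1] choose=4:
    H0 returns (32, ())
    H1 returns ((32, ()), 8)
    H2 returns [((32, ()), 8)]
  branch[2] choose=0:
    H0 returns (0, ())
    H1 returns ((0, ()), 8)
    H2 returns [((0, ()), 8)]
= [((16, ()), 8), ((32, ()), 8), ((0, ()), 8)]

Answer: 3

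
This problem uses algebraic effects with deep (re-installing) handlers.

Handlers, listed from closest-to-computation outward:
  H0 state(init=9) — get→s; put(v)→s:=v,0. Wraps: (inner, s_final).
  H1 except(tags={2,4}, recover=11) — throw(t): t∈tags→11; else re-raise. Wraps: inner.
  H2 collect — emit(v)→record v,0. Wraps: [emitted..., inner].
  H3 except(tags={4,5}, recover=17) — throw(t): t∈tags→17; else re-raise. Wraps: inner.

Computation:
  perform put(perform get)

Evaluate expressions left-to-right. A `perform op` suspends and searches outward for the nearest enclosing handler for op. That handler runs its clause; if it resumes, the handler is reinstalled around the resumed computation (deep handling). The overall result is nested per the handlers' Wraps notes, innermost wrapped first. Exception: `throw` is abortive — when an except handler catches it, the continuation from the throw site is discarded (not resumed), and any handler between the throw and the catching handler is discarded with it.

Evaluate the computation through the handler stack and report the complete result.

Answer: [(0, 9)]

Step-by-step:
get @ H0 ⇒ 9
put(9) @ H0 ⇒ s:=9
H0 returns (0, 9)
H1 returns (0, 9)
H2 returns [(0, 9)]
H3 returns [(0, 9)]
= [(0, 9)]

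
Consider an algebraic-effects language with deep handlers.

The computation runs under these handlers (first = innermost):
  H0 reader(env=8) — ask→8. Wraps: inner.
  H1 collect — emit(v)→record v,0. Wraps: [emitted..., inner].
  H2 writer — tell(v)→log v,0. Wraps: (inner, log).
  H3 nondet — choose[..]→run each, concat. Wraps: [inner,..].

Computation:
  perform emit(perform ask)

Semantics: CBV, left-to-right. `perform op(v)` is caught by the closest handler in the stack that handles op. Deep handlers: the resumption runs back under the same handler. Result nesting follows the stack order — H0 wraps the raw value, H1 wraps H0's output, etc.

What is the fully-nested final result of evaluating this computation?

Answer: [([8, 0], ())]

Evaluation trace:
ask @ H0 ⇒ 8
emit(8) @ H1 ⇒ out+=8
H0 returns 0
H1 returns [8, 0]
H2 returns ([8, 0], ())
H3 returns [([8, 0], ())]
= [([8, 0], ())]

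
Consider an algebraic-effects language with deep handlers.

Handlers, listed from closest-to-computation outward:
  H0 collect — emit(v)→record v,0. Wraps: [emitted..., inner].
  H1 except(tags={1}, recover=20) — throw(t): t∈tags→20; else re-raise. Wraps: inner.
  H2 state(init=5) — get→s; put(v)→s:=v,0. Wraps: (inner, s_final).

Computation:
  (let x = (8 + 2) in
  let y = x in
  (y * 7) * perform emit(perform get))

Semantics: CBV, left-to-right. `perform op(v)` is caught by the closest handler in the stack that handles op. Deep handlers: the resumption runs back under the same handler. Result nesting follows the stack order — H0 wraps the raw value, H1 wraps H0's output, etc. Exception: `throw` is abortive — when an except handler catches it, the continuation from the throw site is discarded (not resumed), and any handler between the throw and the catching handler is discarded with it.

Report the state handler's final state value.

Evaluation trace:
get @ H2 ⇒ 5
emit(5) @ H0 ⇒ out+=5
H0 returns [5, 0]
H1 returns [5, 0]
H2 returns ([5, 0], 5)
= ([5, 0], 5)

Answer: 5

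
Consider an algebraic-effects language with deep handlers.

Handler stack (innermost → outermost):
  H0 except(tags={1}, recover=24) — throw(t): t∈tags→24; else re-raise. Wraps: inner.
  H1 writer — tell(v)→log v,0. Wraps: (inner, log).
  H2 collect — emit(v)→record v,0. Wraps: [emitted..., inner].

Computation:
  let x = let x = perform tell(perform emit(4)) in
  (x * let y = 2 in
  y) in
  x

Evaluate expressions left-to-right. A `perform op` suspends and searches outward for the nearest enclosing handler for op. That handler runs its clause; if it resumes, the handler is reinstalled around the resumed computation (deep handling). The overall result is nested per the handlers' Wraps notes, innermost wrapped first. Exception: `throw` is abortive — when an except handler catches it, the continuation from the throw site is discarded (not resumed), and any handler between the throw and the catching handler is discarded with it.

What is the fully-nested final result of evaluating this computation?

Answer: [4, (0, (0))]

Working:
emit(4) @ H2 ⇒ out+=4
tell(0) @ H1 ⇒ log+=0
H0 returns 0
H1 returns (0, (0))
H2 returns [4, (0, (0))]
= [4, (0, (0))]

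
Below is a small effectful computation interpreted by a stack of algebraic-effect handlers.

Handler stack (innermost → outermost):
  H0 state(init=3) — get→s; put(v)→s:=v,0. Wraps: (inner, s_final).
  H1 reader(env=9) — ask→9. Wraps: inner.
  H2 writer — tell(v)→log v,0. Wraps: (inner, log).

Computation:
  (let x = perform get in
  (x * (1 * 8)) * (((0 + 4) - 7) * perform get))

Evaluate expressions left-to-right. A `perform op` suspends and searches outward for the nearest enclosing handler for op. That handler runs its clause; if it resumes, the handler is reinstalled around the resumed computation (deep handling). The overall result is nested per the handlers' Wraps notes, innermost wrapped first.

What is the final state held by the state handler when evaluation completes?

Answer: 3

Step-by-step:
get @ H0 ⇒ 3
get @ H0 ⇒ 3
H0 returns (-216, 3)
H1 returns (-216, 3)
H2 returns ((-216, 3), ())
= ((-216, 3), ())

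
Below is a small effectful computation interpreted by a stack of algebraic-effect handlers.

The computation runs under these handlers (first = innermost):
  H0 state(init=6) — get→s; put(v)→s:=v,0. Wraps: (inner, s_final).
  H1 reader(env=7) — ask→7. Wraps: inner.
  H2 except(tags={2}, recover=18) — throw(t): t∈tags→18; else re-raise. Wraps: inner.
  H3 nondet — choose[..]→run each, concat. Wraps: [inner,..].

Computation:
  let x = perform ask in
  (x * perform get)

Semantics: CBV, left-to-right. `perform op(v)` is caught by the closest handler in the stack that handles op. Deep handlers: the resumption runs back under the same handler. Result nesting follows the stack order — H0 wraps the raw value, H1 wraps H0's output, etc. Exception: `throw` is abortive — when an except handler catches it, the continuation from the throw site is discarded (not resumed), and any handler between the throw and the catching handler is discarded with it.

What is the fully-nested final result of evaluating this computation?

Step-by-step:
ask @ H1 ⇒ 7
get @ H0 ⇒ 6
H0 returns (42, 6)
H1 returns (42, 6)
H2 returns (42, 6)
H3 returns [(42, 6)]
= [(42, 6)]

Answer: [(42, 6)]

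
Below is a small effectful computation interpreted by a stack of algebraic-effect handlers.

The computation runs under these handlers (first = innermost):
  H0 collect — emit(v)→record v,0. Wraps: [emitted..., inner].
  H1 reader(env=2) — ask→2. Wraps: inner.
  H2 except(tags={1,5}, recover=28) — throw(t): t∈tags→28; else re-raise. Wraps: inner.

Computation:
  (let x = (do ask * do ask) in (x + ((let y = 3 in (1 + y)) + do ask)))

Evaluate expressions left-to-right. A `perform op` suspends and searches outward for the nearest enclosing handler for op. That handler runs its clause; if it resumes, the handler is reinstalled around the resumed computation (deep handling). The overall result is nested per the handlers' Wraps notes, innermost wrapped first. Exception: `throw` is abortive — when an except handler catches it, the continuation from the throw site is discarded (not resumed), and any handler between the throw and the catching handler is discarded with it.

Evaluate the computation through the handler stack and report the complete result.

Working:
ask @ H1 ⇒ 2
ask @ H1 ⇒ 2
ask @ H1 ⇒ 2
H0 returns [10]
H1 returns [10]
H2 returns [10]
= [10]

Answer: [10]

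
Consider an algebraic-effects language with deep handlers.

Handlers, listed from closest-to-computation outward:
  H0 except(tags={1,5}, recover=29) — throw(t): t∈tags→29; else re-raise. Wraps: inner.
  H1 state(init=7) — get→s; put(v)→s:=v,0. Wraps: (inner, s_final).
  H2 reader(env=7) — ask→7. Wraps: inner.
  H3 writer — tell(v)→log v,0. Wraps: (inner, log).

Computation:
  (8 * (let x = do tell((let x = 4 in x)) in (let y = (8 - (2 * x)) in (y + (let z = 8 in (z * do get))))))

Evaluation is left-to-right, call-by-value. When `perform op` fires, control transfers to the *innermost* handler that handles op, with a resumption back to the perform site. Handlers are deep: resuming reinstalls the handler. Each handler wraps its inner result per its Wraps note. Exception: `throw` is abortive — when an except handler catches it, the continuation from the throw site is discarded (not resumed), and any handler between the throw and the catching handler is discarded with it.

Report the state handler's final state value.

Working:
tell(4) @ H3 ⇒ log+=4
get @ H1 ⇒ 7
H0 returns 512
H1 returns (512, 7)
H2 returns (512, 7)
H3 returns ((512, 7), (4))
= ((512, 7), (4))

Answer: 7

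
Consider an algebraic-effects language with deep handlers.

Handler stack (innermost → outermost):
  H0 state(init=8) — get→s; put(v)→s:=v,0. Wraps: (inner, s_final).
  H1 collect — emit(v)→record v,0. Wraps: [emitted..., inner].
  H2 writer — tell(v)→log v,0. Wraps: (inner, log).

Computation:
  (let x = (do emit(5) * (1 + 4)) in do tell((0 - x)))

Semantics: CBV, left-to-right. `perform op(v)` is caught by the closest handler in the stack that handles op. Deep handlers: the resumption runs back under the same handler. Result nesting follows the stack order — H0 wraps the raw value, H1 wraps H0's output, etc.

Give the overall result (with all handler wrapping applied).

Working:
emit(5) @ H1 ⇒ out+=5
tell(0) @ H2 ⇒ log+=0
H0 returns (0, 8)
H1 returns [5, (0, 8)]
H2 returns ([5, (0, 8)], (0))
= ([5, (0, 8)], (0))

Answer: ([5, (0, 8)], (0))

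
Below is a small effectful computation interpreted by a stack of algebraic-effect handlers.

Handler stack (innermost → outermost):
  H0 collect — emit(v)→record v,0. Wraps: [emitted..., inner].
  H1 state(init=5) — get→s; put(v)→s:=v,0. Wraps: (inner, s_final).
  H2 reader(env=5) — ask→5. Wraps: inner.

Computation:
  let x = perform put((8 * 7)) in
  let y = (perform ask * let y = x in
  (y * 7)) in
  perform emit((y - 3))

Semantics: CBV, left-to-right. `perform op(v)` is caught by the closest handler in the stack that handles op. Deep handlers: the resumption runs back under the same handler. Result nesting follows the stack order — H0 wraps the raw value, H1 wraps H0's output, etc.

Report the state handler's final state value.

Working:
put(56) @ H1 ⇒ s:=56
ask @ H2 ⇒ 5
emit(-3) @ H0 ⇒ out+=-3
H0 returns [-3, 0]
H1 returns ([-3, 0], 56)
H2 returns ([-3, 0], 56)
= ([-3, 0], 56)

Answer: 56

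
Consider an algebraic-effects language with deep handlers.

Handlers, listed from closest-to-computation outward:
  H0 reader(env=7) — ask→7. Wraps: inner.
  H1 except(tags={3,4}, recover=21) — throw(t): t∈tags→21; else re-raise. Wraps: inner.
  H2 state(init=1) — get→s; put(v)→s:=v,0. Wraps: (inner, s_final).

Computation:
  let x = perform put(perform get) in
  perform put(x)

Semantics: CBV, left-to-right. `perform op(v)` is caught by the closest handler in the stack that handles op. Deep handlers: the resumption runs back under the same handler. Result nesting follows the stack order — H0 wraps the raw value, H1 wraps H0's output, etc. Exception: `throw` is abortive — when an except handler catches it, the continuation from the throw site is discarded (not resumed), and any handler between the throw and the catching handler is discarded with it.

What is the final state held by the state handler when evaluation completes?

Answer: 0

Step-by-step:
get @ H2 ⇒ 1
put(1) @ H2 ⇒ s:=1
put(0) @ H2 ⇒ s:=0
H0 returns 0
H1 returns 0
H2 returns (0, 0)
= (0, 0)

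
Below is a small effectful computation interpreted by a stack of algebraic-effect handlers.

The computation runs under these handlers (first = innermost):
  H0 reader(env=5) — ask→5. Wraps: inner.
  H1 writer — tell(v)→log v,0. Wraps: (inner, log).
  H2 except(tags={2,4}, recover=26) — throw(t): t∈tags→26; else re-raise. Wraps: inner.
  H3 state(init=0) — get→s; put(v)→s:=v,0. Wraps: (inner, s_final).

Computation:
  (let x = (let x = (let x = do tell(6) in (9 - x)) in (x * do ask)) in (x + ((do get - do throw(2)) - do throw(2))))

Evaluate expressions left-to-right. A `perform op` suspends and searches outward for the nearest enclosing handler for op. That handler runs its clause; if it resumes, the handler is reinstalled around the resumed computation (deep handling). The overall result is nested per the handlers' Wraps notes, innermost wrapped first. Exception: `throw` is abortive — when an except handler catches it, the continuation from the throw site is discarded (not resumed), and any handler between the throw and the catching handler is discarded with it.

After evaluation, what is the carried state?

Working:
tell(6) @ H1 ⇒ log+=6
ask @ H0 ⇒ 5
get @ H3 ⇒ 0
throw(2) @ H2 caught ⇒ 26
H3 returns (26, 0)
= (26, 0)

Answer: 0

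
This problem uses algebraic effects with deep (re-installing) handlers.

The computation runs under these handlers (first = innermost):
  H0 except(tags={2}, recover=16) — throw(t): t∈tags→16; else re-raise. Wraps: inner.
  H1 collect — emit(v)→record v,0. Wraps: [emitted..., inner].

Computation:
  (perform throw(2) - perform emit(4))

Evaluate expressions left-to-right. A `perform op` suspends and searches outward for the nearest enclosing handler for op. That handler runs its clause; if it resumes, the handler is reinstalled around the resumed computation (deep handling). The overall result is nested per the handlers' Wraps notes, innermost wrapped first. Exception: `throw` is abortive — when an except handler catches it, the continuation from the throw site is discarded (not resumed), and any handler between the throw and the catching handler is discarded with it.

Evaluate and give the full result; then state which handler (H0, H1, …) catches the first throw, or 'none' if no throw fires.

Working:
throw(2) @ H0 caught ⇒ 16
H1 returns [16]
= [16]

Answer: [16] ; first throw caught by: H0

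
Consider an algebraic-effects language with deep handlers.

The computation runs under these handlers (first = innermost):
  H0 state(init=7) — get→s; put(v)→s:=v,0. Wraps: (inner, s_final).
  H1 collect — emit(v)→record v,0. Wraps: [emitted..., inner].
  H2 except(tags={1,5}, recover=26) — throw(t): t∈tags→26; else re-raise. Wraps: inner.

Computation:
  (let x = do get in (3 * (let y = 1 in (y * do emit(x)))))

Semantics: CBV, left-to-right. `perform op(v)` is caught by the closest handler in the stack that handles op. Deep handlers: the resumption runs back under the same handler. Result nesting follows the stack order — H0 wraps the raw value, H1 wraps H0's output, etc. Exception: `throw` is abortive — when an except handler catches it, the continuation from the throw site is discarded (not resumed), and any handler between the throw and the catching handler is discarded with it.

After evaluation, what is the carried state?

Answer: 7

Evaluation trace:
get @ H0 ⇒ 7
emit(7) @ H1 ⇒ out+=7
H0 returns (0, 7)
H1 returns [7, (0, 7)]
H2 returns [7, (0, 7)]
= [7, (0, 7)]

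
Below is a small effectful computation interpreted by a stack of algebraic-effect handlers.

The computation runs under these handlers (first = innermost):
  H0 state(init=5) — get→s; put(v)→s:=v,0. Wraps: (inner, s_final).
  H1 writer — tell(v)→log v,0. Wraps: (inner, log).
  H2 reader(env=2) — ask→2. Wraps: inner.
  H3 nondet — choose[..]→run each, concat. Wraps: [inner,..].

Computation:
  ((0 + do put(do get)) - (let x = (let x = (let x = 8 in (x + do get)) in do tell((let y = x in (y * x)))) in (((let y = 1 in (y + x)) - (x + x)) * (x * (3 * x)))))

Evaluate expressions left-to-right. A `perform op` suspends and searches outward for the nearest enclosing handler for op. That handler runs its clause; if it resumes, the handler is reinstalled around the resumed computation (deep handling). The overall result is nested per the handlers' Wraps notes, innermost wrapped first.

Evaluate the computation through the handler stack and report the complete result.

Step-by-step:
get @ H0 ⇒ 5
put(5) @ H0 ⇒ s:=5
get @ H0 ⇒ 5
tell(169) @ H1 ⇒ log+=169
H0 returns (0, 5)
H1 returns ((0, 5), (169))
H2 returns ((0, 5), (169))
H3 returns [((0, 5), (169))]
= [((0, 5), (169))]

Answer: [((0, 5), (169))]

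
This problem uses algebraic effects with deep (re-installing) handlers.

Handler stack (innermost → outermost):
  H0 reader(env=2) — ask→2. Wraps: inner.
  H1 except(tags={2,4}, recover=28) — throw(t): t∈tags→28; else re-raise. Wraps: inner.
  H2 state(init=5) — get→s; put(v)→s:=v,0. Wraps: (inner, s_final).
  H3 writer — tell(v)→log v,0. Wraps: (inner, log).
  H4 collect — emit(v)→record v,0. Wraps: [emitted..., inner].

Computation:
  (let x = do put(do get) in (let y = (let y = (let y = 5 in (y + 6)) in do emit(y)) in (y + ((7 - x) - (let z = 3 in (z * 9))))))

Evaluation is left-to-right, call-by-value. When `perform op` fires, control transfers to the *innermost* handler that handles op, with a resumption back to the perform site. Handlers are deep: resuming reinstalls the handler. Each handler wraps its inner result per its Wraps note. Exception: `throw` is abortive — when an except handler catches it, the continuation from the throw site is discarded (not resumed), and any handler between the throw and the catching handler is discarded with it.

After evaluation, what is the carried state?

Working:
get @ H2 ⇒ 5
put(5) @ H2 ⇒ s:=5
emit(11) @ H4 ⇒ out+=11
H0 returns -20
H1 returns -20
H2 returns (-20, 5)
H3 returns ((-20, 5), ())
H4 returns [11, ((-20, 5), ())]
= [11, ((-20, 5), ())]

Answer: 5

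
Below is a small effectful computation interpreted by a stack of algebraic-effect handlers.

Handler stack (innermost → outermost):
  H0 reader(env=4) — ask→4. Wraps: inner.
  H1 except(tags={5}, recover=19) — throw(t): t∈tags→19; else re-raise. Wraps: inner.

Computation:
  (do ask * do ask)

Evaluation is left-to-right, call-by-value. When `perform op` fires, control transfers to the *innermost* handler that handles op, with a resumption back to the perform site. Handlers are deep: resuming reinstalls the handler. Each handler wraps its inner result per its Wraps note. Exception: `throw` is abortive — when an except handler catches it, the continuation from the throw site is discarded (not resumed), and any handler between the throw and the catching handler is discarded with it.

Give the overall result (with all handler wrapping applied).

Working:
ask @ H0 ⇒ 4
ask @ H0 ⇒ 4
H0 returns 16
H1 returns 16
= 16

Answer: 16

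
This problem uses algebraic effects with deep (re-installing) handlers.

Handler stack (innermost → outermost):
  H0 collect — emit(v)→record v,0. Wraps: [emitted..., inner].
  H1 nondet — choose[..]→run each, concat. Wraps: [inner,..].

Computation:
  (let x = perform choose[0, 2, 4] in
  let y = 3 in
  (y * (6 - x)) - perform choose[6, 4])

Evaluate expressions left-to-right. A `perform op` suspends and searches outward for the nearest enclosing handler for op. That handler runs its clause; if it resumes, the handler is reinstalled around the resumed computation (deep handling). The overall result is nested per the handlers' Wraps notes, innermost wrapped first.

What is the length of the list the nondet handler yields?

Answer: 6

Working:
choose[0, 2, 4] @ H1
  branch[0] choose=0:
    choose[6, 4] @ H1
      branch[0] choose=6:
        H0 returns [12]
        H1 returns [[12]]
      branch[1] choose=4:
        H0 returns [14]
        H1 returns [[14]]
  branch[1] choose=2:
    choose[6, 4] @ H1
      branch[0] choose=6:
        H0 returns [6]
        H1 returns [[6]]
      branch[1] choose=4:
        H0 returns [8]
        H1 returns [[8]]
  branch[2] choose=4:
    choose[6, 4] @ H1
      branch[0] choose=6:
        H0 returns [0]
        H1 returns [[0]]
      branch[1] choose=4:
        H0 returns [2]
        H1 returns [[2]]
= [[12], [14], [6], [8], [0], [2]]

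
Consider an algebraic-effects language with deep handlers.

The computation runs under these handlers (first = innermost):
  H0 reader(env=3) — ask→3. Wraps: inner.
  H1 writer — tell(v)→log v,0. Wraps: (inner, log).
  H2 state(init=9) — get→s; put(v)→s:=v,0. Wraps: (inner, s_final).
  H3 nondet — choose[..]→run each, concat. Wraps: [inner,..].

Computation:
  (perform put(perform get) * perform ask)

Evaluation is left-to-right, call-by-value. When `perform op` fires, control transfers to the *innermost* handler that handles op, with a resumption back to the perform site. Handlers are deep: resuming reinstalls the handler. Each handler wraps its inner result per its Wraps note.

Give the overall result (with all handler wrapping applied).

Answer: [((0, ()), 9)]

Evaluation trace:
get @ H2 ⇒ 9
put(9) @ H2 ⇒ s:=9
ask @ H0 ⇒ 3
H0 returns 0
H1 returns (0, ())
H2 returns ((0, ()), 9)
H3 returns [((0, ()), 9)]
= [((0, ()), 9)]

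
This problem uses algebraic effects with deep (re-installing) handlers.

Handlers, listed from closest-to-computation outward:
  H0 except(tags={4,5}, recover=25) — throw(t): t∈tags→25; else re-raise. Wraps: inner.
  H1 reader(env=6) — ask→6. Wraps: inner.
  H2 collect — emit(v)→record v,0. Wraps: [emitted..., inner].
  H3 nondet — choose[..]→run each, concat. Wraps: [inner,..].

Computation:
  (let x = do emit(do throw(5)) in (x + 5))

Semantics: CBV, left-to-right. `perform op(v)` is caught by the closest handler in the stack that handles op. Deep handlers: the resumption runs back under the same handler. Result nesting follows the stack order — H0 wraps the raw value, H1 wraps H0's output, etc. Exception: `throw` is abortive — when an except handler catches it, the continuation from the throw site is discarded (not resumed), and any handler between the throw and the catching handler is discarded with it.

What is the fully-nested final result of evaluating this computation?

Evaluation trace:
throw(5) @ H0 caught ⇒ 25
H1 returns 25
H2 returns [25]
H3 returns [[25]]
= [[25]]

Answer: [[25]]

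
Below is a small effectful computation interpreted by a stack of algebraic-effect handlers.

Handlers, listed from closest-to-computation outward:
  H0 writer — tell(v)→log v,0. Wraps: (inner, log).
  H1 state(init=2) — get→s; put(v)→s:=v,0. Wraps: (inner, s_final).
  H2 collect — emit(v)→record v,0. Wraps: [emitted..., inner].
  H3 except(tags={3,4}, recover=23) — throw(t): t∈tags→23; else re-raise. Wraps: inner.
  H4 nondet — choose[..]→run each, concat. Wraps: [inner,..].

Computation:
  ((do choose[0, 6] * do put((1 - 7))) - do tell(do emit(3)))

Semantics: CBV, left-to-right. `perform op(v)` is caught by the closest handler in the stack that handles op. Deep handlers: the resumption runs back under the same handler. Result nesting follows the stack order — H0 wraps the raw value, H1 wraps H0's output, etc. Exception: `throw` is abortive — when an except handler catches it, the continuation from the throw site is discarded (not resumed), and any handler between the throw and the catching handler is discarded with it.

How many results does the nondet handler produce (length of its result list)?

Evaluation trace:
choose[0, 6] @ H4
  branch[0] choose=0:
    put(-6) @ H1 ⇒ s:=-6
    emit(3) @ H2 ⇒ out+=3
    tell(0) @ H0 ⇒ log+=0
    H0 returns (0, (0))
    H1 returns ((0, (0)), -6)
    H2 returns [3, ((0, (0)), -6)]
    H3 returns [3, ((0, (0)), -6)]
    H4 returns [[3, ((0, (0)), -6)]]
  branch[1] choose=6:
    put(-6) @ H1 ⇒ s:=-6
    emit(3) @ H2 ⇒ out+=3
    tell(0) @ H0 ⇒ log+=0
    H0 returns (0, (0))
    H1 returns ((0, (0)), -6)
    H2 returns [3, ((0, (0)), -6)]
    H3 returns [3, ((0, (0)), -6)]
    H4 returns [[3, ((0, (0)), -6)]]
= [[3, ((0, (0)), -6)], [3, ((0, (0)), -6)]]

Answer: 2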